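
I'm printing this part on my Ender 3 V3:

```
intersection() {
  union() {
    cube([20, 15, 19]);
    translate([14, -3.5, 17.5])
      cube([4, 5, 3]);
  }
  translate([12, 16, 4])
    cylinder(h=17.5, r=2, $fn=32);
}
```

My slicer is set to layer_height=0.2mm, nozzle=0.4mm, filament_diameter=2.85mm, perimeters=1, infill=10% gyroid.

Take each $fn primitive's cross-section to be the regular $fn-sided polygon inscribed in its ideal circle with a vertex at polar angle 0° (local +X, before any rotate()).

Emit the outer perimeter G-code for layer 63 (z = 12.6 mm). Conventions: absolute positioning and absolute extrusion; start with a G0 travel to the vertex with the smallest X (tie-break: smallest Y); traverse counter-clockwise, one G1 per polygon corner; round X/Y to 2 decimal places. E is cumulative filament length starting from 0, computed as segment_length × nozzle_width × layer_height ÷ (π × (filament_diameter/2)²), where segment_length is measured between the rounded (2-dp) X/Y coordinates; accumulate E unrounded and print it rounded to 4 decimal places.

At z = 12.6 mm: the cube (footprint 20×15) is included at this height; the cube at (14, -3.5) is absent (z outside [17.5, 20.5]); Taking the union: only the 20×15 cube is present, so the union is just that shape — 1 connected region; the r=2 cylinder at (12, 16) gives a regular 32-gon of circumradius 2 (constant along its height); Taking the intersection: the r=2 cylinder at (12, 16) partially overlaps that combined region; clipping to the common part keeps 2.43 mm² — 1 connected region. The outline is a single polygon with 13 vertices. Extrusion per mm of travel: 0.4 × 0.2 / (π × 1.425²) = 0.012540. Accumulating E over each segment gives final E = 0.0954.

G0 X10.28 Y15.00 Z12.60
G1 X10.34 Y14.89 E0.0016
G1 X10.59 Y14.59 E0.0065
G1 X10.89 Y14.34 E0.0114
G1 X11.23 Y14.15 E0.0162
G1 X11.61 Y14.04 E0.0212
G1 X12.00 Y14.00 E0.0261
G1 X12.39 Y14.04 E0.0310
G1 X12.77 Y14.15 E0.0360
G1 X13.11 Y14.34 E0.0409
G1 X13.41 Y14.59 E0.0458
G1 X13.66 Y14.89 E0.0507
G1 X13.72 Y15.00 E0.0523
G1 X10.28 Y15.00 E0.0954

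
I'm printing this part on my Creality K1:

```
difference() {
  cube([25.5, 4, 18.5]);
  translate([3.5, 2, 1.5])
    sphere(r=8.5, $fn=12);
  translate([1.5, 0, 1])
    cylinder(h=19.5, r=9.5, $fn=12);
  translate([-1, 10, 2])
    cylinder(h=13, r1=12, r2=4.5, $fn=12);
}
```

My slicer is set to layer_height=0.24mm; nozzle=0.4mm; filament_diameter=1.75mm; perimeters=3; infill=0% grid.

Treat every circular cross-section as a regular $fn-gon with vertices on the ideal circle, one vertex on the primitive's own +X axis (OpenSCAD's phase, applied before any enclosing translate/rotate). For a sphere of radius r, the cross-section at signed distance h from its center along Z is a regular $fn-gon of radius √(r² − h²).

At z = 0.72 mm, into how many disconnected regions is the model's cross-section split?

At z = 0.72 mm: the cube (footprint 25.5×4) is included at this height; the sphere at (3.5, 2): section is a regular 12-gon, circumradius = √(r²−h²) = √(8.5²−0.78²) = 8.464; the cylinder at (1.5, 0) is absent (z outside [1, 20.5]); the cone at (-1, 10) is not intersected at this z (z outside [2, 15]); Taking the first minus the rest: starting from the 25.5×4 cube, the r=8.5 sphere at (3.5, 2) partially overlaps it — only the 46.78 mm² overlap (of its 214.92 mm²) is removed, clipping the outline — 1 connected region. The result has 1 disconnected region.

1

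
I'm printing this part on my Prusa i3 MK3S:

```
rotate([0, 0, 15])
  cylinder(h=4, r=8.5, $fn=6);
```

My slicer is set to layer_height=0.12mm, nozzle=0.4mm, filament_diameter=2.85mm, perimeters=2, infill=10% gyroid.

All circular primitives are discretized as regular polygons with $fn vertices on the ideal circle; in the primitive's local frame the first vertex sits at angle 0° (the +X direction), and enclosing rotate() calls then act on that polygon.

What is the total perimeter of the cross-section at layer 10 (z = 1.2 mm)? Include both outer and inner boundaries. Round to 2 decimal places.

51.00 mm

At z = 1.2 mm: the cylinder: section is a regular 6-gon, circumradius r=8.5 (perimeter = 2·6·8.500·sin(180°/6) = 51.00 mm); (rotated 15° about Z; rotation is an isometry so areas/perimeters/island counts are preserved). Overall, the cross-section is a single solid region. Total boundary length (outer) = 51.00 mm.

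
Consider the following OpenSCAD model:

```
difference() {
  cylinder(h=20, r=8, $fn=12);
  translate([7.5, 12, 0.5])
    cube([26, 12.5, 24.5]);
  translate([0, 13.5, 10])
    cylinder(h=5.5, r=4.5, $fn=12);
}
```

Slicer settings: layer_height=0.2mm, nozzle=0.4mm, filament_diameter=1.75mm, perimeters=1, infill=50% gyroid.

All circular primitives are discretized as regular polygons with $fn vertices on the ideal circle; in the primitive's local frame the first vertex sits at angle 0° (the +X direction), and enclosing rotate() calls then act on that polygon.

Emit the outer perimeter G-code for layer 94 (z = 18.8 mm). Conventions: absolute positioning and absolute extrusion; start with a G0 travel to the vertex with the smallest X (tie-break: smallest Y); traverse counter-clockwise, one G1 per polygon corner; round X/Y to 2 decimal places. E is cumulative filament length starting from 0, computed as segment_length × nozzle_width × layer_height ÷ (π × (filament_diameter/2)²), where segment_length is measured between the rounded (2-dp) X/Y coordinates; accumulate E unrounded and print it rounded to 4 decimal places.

At z = 18.8 mm: the r=8 cylinder gives a regular 12-gon of circumradius 8 (constant along its height); the cube at (7.5, 12) (footprint 26×12.5) is included at this height; the cylinder at (0, 13.5) is not intersected at this z (z outside [10, 15.5]); Taking the first minus the rest: starting from the r=8 cylinder, the 26×12.5 cube at (7.5, 12) misses the remaining region (no effect) — 1 connected region. The outline is a single polygon with 12 vertices. Extrusion per mm of travel: 0.4 × 0.2 / (π × 0.875²) = 0.033260. Accumulating E over each segment gives final E = 1.6530.

G0 X-8.00 Y0.00 Z18.80
G1 X-6.93 Y-4.00 E0.1377
G1 X-4.00 Y-6.93 E0.2755
G1 X0.00 Y-8.00 E0.4133
G1 X4.00 Y-6.93 E0.5510
G1 X6.93 Y-4.00 E0.6888
G1 X8.00 Y0.00 E0.8265
G1 X6.93 Y4.00 E0.9642
G1 X4.00 Y6.93 E1.1020
G1 X0.00 Y8.00 E1.2398
G1 X-4.00 Y6.93 E1.3775
G1 X-6.93 Y4.00 E1.5153
G1 X-8.00 Y0.00 E1.6530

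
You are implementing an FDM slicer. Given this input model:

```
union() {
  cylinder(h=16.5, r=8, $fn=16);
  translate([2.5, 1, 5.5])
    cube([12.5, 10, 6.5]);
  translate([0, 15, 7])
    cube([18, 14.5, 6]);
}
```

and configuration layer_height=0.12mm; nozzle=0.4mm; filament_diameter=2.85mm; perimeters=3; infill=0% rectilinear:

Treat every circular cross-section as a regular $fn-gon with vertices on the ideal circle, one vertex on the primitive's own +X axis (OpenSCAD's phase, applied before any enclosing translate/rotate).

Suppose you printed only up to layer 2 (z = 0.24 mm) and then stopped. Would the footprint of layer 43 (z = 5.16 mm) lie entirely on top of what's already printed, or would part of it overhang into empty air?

entirely on top

Compare the two slices. At z = 0.24: the cylinder: section is a regular 16-gon, circumradius r=8 (area = (16/2)·8.000²·sin(360°/16) = 195.93 mm²); the cube at (2.5, 1) is not intersected at this z (z outside [5.5, 12]); the cube at (0, 15) is absent (z outside [7, 13]); Taking the union: only the r=8 cylinder is present, so the union is just that shape — area = 195.93 mm². At z = 5.16: the r=8 cylinder contributes a regular 16-gon of circumradius 8 (area = (16/2)·8.000²·sin(360°/16) = 195.93 mm²); the cube at (2.5, 1) is not intersected at this z (z outside [5.5, 12]); the cube at (0, 15) is absent (z outside [7, 13]); Merging all regions: only the r=8 cylinder is present, so the union is just that shape — area = 195.93 mm². Checking containment: the cross-section at z = 5.16 is a subset of the cross-section at z = 0.24.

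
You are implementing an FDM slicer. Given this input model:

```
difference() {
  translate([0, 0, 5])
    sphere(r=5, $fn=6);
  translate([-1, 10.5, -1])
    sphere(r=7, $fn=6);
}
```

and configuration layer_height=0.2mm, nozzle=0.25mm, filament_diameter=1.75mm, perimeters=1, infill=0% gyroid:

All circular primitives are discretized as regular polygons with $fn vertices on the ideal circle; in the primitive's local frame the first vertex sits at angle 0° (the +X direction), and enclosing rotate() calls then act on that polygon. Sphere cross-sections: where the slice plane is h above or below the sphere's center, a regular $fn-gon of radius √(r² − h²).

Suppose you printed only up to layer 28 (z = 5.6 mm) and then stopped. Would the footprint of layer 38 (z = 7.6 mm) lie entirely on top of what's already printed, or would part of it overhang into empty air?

Compare the two slices. At z = 5.6: the r=5 sphere contributes a regular 6-gon of circumradius √(5²−0.6²) = 4.964 (area = (6/2)·4.964²·sin(360°/6) = 64.02 mm²); the r=7 sphere at (-1, 10.5) slices to a regular 6-gon of circumradius 2.332 (√(r²−h²) with h=6.6 from center) (area = (6/2)·2.332²·sin(360°/6) = 14.13 mm²); After the difference (first − rest): starting from the r=5 sphere (64.02 mm²), the r=7 sphere at (-1, 10.5) misses the remaining region (no effect) — area = 64.02 mm². At z = 7.6: the r=5 sphere slices to a regular 6-gon of circumradius 4.271 (√(r²−h²) with h=2.6 from center) (area = (6/2)·4.271²·sin(360°/6) = 47.39 mm²); the sphere at (-1, 10.5) is not intersected at this z (|z−center|=8.600 > r=7); After the difference (first − rest): none of the subtracted shapes is present at this height, so the r=5 sphere is unchanged — area = 47.39 mm². Checking containment: the cross-section at z = 7.6 is a subset of the cross-section at z = 5.6.

entirely on top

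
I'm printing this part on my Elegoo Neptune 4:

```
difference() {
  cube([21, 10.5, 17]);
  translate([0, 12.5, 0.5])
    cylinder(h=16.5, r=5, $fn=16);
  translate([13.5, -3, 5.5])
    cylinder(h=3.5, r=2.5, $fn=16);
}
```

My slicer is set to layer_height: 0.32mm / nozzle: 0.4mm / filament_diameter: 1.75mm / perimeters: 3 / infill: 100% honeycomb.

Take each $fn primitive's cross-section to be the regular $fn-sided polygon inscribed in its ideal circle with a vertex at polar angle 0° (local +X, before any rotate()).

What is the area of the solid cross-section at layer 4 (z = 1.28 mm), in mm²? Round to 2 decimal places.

At z = 1.28 mm: the 21×10.5 cube contributes its full rectangle (area 220.50 mm²); the r=5 cylinder at (0, 12.5) gives a regular 16-gon of circumradius 5 (constant along its height) (area = (16/2)·5.000²·sin(360°/16) = 76.54 mm²); the cylinder at (13.5, -3) is absent (z outside [5.5, 9]); Subtracting the remaining from the first: starting from the 21×10.5 cube (220.50 mm²), the r=5 cylinder at (0, 12.5) partially overlaps it — only the 9.53 mm² overlap (of its 76.54 mm²) is removed, clipping the outline — area = 210.97 mm². Overall, the cross-section is a single solid region. Net area = 210.97 mm².

210.97 mm²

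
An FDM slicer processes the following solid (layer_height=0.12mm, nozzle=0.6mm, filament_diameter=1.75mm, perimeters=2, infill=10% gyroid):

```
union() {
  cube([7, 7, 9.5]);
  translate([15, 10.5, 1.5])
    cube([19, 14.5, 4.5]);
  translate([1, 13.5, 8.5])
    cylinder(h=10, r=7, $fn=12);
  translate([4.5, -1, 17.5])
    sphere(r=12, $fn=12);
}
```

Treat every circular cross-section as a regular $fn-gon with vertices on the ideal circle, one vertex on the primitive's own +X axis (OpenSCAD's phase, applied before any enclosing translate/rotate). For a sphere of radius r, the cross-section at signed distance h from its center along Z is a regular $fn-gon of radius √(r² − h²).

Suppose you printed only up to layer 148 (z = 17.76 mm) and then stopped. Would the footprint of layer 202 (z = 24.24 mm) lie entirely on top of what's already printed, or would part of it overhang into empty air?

entirely on top

Compare the two slices. At z = 17.76: the cube is not intersected at this z (z outside [0, 9.5]); the cube at (15, 10.5) is absent (z outside [1.5, 6]); the r=7 cylinder at (1, 13.5) gives a regular 12-gon of circumradius 7 (constant along its height) (area = (12/2)·7.000²·sin(360°/12) = 147.00 mm²); the sphere at (4.5, -1): section is a regular 12-gon, circumradius = √(r²−h²) = √(12²−0.26²) = 11.997 (area = (12/2)·11.997²·sin(360°/12) = 431.80 mm²); Taking the union: the regions partially overlap — summed areas 578.80 mm² minus the doubly-counted overlap 26.46 mm² gives 552.34 mm² — area = 552.34 mm². At z = 24.24: the cube is not intersected at this z (z outside [0, 9.5]); the cube at (15, 10.5) is absent (z outside [1.5, 6]); the cylinder at (1, 13.5) is absent (z outside [8.5, 18.5]); the r=12 sphere at (4.5, -1) slices to a regular 12-gon of circumradius 9.928 (√(r²−h²) with h=6.74 from center) (area = (12/2)·9.928²·sin(360°/12) = 295.72 mm²); Merging all regions: only the r=12 sphere at (4.5, -1) is present, so the union is just that shape — area = 295.72 mm². Checking containment: the cross-section at z = 24.24 is a subset of the cross-section at z = 17.76.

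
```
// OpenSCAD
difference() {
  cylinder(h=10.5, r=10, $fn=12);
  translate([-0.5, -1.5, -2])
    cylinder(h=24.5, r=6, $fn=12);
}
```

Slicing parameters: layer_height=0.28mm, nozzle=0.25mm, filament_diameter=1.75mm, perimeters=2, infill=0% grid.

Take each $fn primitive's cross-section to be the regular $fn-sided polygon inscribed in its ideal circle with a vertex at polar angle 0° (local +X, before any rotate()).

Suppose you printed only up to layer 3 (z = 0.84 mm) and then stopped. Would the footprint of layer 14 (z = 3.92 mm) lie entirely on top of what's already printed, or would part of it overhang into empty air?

Compare the two slices. At z = 0.84: the r=10 cylinder gives a regular 12-gon of circumradius 10 (constant along its height) (area = (12/2)·10.000²·sin(360°/12) = 300.00 mm²); the cylinder at (-0.5, -1.5): section is a regular 12-gon, circumradius r=6 (area = (12/2)·6.000²·sin(360°/12) = 108.00 mm²); Taking the first minus the rest: starting from the r=10 cylinder (300.00 mm²), the r=6 cylinder at (-0.5, -1.5) lies wholly inside it (removes its full 108.00 mm² and its 37.27 mm outline becomes a hole wall) — area = 192.00 mm². At z = 3.92: the r=10 cylinder contributes a regular 12-gon of circumradius 10 (area = (12/2)·10.000²·sin(360°/12) = 300.00 mm²); the r=6 cylinder at (-0.5, -1.5) contributes a regular 12-gon of circumradius 6 (area = (12/2)·6.000²·sin(360°/12) = 108.00 mm²); After the difference (first − rest): starting from the r=10 cylinder (300.00 mm²), the r=6 cylinder at (-0.5, -1.5) lies wholly inside it (removes its full 108.00 mm² and its 37.27 mm outline becomes a hole wall) — area = 192.00 mm². Checking containment: the cross-section at z = 3.92 is a subset of the cross-section at z = 0.84.

entirely on top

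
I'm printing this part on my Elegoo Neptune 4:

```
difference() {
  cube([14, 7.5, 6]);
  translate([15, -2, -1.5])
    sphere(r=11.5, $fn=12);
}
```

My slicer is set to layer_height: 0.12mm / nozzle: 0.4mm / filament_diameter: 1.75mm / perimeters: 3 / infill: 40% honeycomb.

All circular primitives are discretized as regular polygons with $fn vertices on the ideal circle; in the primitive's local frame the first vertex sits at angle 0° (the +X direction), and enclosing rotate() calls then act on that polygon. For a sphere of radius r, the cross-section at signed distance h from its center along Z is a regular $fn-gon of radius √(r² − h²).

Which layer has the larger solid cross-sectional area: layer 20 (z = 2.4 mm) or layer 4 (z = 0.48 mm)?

Layer 20 (z = 2.4): the cube is present — its section is the full 14×7.5 rectangle (area 105.00 mm²); the r=11.5 sphere at (15, -2) slices to a regular 12-gon of circumradius 10.819 (√(r²−h²) with h=3.9 from center) (area = (12/2)·10.819²·sin(360°/12) = 351.12 mm²); After the difference (first − rest): starting from the 14×7.5 cube (105.00 mm²), the r=11.5 sphere at (15, -2) partially overlaps it — only the 55.93 mm² overlap (of its 351.12 mm²) is removed, clipping the outline — area = 49.07 mm². So its area = 49.07 mm². Layer 4 (z = 0.48): the cube (footprint 14×7.5) is included at this height (area 105.00 mm²); the r=11.5 sphere at (15, -2) slices to a regular 12-gon of circumradius 11.328 (√(r²−h²) with h=1.98 from center) (area = (12/2)·11.328²·sin(360°/12) = 384.99 mm²); Subtracting the remaining from the first: starting from the 14×7.5 cube (105.00 mm²), the r=11.5 sphere at (15, -2) partially overlaps it — only the 60.52 mm² overlap (of its 384.99 mm²) is removed, clipping the outline — area = 44.48 mm². So its area = 44.48 mm². Layer 20 is larger (49.07 vs 44.48 mm²).

layer 20 (z = 2.4 mm)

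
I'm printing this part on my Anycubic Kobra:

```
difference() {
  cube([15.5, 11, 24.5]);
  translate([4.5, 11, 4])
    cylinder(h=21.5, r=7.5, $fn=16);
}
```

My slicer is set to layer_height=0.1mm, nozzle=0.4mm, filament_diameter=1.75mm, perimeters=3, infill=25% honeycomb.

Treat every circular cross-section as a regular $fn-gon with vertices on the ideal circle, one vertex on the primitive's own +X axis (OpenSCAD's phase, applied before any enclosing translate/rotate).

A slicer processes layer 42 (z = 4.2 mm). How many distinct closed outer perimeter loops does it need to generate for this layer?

1

At z = 4.2 mm: the cube (footprint 15.5×11) is included at this height; the cylinder at (4.5, 11): section is a regular 16-gon, circumradius r=7.5; After the difference (first − rest): starting from the 15.5×11 cube, the r=7.5 cylinder at (4.5, 11) partially overlaps it — only the 74.16 mm² overlap (of its 172.21 mm²) is removed, clipping the outline — 1 connected region. The result has 1 disconnected region.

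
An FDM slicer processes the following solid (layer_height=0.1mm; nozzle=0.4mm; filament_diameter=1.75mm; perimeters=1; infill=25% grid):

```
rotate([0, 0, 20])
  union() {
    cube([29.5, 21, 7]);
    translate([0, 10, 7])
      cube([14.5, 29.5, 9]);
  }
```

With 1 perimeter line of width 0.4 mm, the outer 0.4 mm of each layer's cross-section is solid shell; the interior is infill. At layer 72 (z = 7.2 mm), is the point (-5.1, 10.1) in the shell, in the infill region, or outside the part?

At z = 7.2 mm: the cube does not reach this height (z outside [0, 7]); the 14.5×29.5 cube at (0, 10) contributes its full rectangle; Merging all regions: only the 14.5×29.5 cube at (0, 10) is present, so the union is just that shape — 1 connected region; (rotated 20° about Z; rotation is an isometry so areas/perimeters/island counts are preserved). Overall, the cross-section is a single solid region. Undo the 20° rotation: the query point maps to (-1.338, 11.235) in the un-rotated model frame. The nearest boundary edge runs (0.00, 39.50)→(0.00, 10.00); distance from the point to it = 1.34 mm. The point is not inside any of the regions above, so it lies outside the cross-section (1.34 mm from the nearest boundary).

outside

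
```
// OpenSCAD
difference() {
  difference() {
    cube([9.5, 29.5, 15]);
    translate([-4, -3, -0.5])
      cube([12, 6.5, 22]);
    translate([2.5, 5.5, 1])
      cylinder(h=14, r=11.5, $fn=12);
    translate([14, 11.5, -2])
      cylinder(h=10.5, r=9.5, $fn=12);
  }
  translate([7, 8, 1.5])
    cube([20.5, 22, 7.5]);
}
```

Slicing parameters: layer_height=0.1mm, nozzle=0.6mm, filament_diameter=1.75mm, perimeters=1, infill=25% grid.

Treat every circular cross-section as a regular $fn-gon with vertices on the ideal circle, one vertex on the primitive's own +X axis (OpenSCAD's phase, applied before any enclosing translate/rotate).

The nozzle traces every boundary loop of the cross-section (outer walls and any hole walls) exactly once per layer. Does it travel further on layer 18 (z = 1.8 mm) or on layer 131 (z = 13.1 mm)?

layer 131 (z = 13.1 mm)

Layer 18 (z = 1.8): the cube (footprint 9.5×29.5) is included at this height (perimeter 78.00 mm); the cube at (-4, -3) is present — its section is the full 12×6.5 rectangle (perimeter 37.00 mm); the r=11.5 cylinder at (2.5, 5.5) gives a regular 12-gon of circumradius 11.5 (constant along its height) (perimeter = 2·12·11.500·sin(180°/12) = 71.43 mm); the r=9.5 cylinder at (14, 11.5) gives a regular 12-gon of circumradius 9.5 (constant along its height) (perimeter = 2·12·9.500·sin(180°/12) = 59.01 mm); Subtracting the remaining from the first: starting from the 9.5×29.5 cube, the 12×6.5 cube at (-4, -3) partially overlaps it — only the 28.00 mm² overlap (of its 78.00 mm²) is removed, clipping the outline; the r=11.5 cylinder at (2.5, 5.5) partially overlaps it — only the 125.53 mm² overlap (of its 396.75 mm²) is removed, clipping the outline; the r=9.5 cylinder at (14, 11.5) partially overlaps it — only the 9.83 mm² overlap (of its 270.75 mm²) is removed, clipping the outline — boundary = 43.62 mm; the cube at (7, 8) (footprint 20.5×22) is included at this height (perimeter 85.00 mm); Subtracting the remaining from the first: starting from that combined region, the 20.5×22 cube at (7, 8) partially overlaps it — only the 26.95 mm² overlap (of its 451.00 mm²) is removed, clipping the outline — boundary = 39.99 mm. So its perimeter = 39.99 mm. Layer 131 (z = 13.1): the 9.5×29.5 cube contributes its full rectangle (perimeter 78.00 mm); the cube at (-4, -3) is present — its section is the full 12×6.5 rectangle (perimeter 37.00 mm); the r=11.5 cylinder at (2.5, 5.5) gives a regular 12-gon of circumradius 11.5 (constant along its height) (perimeter = 2·12·11.500·sin(180°/12) = 71.43 mm); the cylinder at (14, 11.5) is not intersected at this z (z outside [-2, 8.5]); After the difference (first − rest): starting from the 9.5×29.5 cube, the 12×6.5 cube at (-4, -3) partially overlaps it — only the 28.00 mm² overlap (of its 78.00 mm²) is removed, clipping the outline; the r=11.5 cylinder at (2.5, 5.5) partially overlaps it — only the 125.53 mm² overlap (of its 396.75 mm²) is removed, clipping the outline — boundary = 48.27 mm; the cube at (7, 8) does not reach this height (z outside [1.5, 9]); Subtracting the remaining from the first: none of the subtracted shapes is present at this height, so that combined region is unchanged — boundary = 48.27 mm. So its perimeter = 48.27 mm. Layer 131 is larger (48.27 vs 39.99 mm).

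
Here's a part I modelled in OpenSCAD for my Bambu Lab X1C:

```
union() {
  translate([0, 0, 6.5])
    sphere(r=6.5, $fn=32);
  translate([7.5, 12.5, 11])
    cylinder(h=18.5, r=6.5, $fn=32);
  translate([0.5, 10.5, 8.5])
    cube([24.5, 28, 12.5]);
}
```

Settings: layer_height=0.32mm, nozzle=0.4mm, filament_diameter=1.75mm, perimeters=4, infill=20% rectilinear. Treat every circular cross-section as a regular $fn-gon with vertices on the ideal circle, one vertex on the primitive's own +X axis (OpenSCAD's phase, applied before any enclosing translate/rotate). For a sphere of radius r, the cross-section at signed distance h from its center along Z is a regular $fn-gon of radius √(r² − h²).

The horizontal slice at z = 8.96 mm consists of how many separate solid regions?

At z = 8.96 mm: the sphere: section is a regular 32-gon, circumradius = √(r²−h²) = √(6.5²−2.46²) = 6.017; the cylinder at (7.5, 12.5) is absent (z outside [11, 29.5]); the 24.5×28 cube at (0.5, 10.5) contributes its full rectangle; Merging all regions: the 2 present regions are separate (no shared area or edge), so areas and boundary lengths simply add and each stays a separate island — 2 connected regions. The result has 2 disconnected regions.

2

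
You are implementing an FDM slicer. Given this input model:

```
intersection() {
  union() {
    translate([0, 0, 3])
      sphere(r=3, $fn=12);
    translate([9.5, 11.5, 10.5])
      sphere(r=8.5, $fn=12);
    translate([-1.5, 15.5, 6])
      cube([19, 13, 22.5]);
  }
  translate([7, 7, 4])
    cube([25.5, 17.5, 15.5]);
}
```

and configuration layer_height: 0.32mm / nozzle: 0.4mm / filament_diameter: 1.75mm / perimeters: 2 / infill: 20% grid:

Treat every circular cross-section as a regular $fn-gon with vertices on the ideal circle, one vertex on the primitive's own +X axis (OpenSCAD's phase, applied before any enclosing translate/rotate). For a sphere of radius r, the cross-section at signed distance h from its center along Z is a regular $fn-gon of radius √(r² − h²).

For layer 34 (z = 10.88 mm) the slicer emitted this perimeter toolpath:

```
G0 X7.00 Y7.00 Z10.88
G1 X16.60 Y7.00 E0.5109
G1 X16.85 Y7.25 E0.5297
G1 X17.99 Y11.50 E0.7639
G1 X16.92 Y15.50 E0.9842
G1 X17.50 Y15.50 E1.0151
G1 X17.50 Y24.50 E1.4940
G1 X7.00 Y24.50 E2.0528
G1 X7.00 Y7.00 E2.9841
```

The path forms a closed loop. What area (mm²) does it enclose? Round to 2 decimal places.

Apply the shoelace formula to the sequence of (X, Y) vertices; enclosed area = 183.04 mm².

183.04 mm²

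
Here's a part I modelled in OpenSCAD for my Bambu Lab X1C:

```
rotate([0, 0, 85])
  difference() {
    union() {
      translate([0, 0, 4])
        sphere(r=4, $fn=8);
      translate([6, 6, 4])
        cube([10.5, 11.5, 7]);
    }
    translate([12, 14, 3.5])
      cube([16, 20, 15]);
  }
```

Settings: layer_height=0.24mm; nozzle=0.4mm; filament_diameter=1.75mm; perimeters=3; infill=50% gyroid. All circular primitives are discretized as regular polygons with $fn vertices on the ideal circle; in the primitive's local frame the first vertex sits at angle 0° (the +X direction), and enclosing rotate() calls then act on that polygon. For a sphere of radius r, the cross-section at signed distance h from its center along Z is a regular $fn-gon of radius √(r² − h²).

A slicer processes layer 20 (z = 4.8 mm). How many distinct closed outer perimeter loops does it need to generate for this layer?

At z = 4.8 mm: the sphere: section is a regular 8-gon, circumradius = √(r²−h²) = √(4²−0.8²) = 3.919; the cube at (6, 6) is present — its section is the full 10.5×11.5 rectangle; Combining (union): the 2 present regions are separate (no shared area or edge), so areas and boundary lengths simply add and each stays a separate island — 2 connected regions; the 16×20 cube at (12, 14) contributes its full rectangle; Subtracting the remaining from the first: starting from the result so far, the 16×20 cube at (12, 14) partially overlaps it — only the 15.75 mm² overlap (of its 320.00 mm²) is removed, clipping the outline — 2 connected regions; (whole slice rotated 85° about Z — lengths, areas and connectivity unchanged). The result has 2 disconnected regions.

2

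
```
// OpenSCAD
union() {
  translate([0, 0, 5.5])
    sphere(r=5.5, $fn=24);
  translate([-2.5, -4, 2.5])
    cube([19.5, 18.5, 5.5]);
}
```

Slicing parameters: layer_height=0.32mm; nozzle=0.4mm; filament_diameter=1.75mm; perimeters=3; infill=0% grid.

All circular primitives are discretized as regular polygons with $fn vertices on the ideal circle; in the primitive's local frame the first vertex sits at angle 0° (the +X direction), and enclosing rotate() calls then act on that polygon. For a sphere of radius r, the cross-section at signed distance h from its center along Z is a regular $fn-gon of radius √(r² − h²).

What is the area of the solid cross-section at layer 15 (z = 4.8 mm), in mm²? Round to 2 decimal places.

387.48 mm²

At z = 4.8 mm: the r=5.5 sphere contributes a regular 24-gon of circumradius √(5.5²−0.7²) = 5.455 (area = (24/2)·5.455²·sin(360°/24) = 92.43 mm²); the cube at (-2.5, -4) is present — its section is the full 19.5×18.5 rectangle (area 360.75 mm²); Taking the union: the regions partially overlap — summed areas 453.18 mm² minus the doubly-counted overlap 65.70 mm² gives 387.48 mm² — area = 387.48 mm². Overall, the cross-section is a single solid region. Net area = 387.48 mm².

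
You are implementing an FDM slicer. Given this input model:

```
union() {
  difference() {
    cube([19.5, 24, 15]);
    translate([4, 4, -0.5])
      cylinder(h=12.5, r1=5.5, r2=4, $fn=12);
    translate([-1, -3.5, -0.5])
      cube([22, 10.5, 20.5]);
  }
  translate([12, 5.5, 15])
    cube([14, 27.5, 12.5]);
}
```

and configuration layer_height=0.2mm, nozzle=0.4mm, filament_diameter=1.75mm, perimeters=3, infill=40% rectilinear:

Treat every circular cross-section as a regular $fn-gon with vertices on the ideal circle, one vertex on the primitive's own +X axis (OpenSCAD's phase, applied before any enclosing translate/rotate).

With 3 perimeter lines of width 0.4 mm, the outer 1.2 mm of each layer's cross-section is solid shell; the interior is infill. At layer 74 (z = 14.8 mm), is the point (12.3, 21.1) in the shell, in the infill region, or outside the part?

infill

At z = 14.8 mm: the cube (footprint 19.5×24) is included at this height; the cone at (4, 4) is absent (z outside [-0.5, 12]); the cube at (-1, -3.5) is present — its section is the full 22×10.5 rectangle; Subtracting the remaining from the first: starting from the 19.5×24 cube, the 22×10.5 cube at (-1, -3.5) partially overlaps it — only the 136.50 mm² overlap (of its 231.00 mm²) is removed, clipping the outline — 1 connected region; the cube at (12, 5.5) is absent (z outside [15, 27.5]); Merging all regions: only the result so far is present, so the union is just that shape — 1 connected region. Overall, the cross-section is a single solid region. The nearest boundary edge runs (0.00, 24.00)→(19.50, 24.00); distance from the point to it = 2.90 mm. The point is inside the cross-section and 2.90 mm from the nearest boundary — more than the 1.2 mm shell width (3 × 0.4), so it's in the infill interior.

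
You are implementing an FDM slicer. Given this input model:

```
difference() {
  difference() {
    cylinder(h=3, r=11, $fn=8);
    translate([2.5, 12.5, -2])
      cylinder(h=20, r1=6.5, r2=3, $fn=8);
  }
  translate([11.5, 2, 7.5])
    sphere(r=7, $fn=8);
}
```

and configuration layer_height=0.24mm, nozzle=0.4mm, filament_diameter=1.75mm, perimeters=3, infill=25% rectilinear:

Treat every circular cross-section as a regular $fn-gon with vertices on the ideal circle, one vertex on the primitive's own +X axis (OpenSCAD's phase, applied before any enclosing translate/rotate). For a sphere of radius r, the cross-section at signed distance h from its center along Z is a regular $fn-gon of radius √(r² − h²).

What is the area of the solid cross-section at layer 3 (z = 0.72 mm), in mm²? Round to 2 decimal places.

At z = 0.72 mm: the r=11 cylinder contributes a regular 8-gon of circumradius 11 (area = (8/2)·11.000²·sin(360°/8) = 342.24 mm²); the cone at (2.5, 12.5): at t=0.136 of its height the radius interpolates to r₁+(r₂−r₁)t = 6.024, giving a regular 8-gon of that circumradius (area = (8/2)·6.024²·sin(360°/8) = 102.64 mm²); After the difference (first − rest): starting from the r=11 cylinder (342.24 mm²), the cone at (2.5, 12.5) partially overlaps it — only the 21.65 mm² overlap (of its 102.64 mm²) is removed, clipping the outline — area = 320.59 mm²; the r=7 sphere at (11.5, 2) slices to a regular 8-gon of circumradius 1.741 (√(r²−h²) with h=6.78 from center) (area = (8/2)·1.741²·sin(360°/8) = 8.57 mm²); Subtracting the remaining from the first: starting from that combined region (320.59 mm²), the r=7 sphere at (11.5, 2) partially overlaps it — only the 0.65 mm² overlap (of its 8.57 mm²) is removed, clipping the outline — area = 319.94 mm². Overall, the cross-section is a single solid region. Net area = 319.94 mm².

319.94 mm²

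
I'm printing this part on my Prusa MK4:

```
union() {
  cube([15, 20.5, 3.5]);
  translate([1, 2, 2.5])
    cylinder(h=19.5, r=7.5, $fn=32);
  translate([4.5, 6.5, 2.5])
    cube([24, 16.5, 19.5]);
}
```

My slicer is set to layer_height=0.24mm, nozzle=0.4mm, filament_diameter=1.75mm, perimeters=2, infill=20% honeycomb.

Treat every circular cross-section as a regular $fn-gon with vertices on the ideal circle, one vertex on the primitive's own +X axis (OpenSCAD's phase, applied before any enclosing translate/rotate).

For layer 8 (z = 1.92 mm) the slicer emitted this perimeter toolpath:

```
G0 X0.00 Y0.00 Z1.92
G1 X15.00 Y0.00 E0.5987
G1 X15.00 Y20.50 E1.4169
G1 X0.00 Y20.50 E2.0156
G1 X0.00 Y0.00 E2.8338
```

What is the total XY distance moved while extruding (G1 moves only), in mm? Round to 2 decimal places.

71.00 mm

Sum the Euclidean lengths of each G1 segment: total = 71.00 mm.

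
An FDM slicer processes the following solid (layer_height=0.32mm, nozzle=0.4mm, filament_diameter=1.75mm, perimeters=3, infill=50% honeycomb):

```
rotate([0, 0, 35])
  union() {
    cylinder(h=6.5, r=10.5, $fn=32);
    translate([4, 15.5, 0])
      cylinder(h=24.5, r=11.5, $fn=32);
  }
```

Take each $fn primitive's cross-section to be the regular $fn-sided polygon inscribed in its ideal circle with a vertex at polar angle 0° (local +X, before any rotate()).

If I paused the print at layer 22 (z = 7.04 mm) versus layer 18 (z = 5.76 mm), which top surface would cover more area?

layer 18 (z = 5.76 mm)

Layer 22 (z = 7.04): the cylinder is absent (z outside [0, 6.5]); the r=11.5 cylinder at (4, 15.5) contributes a regular 32-gon of circumradius 11.5 (area = (32/2)·11.500²·sin(360°/32) = 412.81 mm²); Combining (union): only the r=11.5 cylinder at (4, 15.5) is present, so the union is just that shape — area = 412.81 mm²; (rotated 35° about Z; rotation is an isometry so areas/perimeters/island counts are preserved). So its area = 412.81 mm². Layer 18 (z = 5.76): the cylinder: section is a regular 32-gon, circumradius r=10.5 (area = (32/2)·10.500²·sin(360°/32) = 344.14 mm²); the r=11.5 cylinder at (4, 15.5) gives a regular 32-gon of circumradius 11.5 (constant along its height) (area = (32/2)·11.500²·sin(360°/32) = 412.81 mm²); Merging all regions: the regions partially overlap — summed areas 756.95 mm² minus the doubly-counted overlap 60.88 mm² gives 696.07 mm² — area = 696.07 mm²; (rotated 35° about Z; rotation is an isometry so areas/perimeters/island counts are preserved). So its area = 696.07 mm². Layer 18 is larger (696.07 vs 412.81 mm²).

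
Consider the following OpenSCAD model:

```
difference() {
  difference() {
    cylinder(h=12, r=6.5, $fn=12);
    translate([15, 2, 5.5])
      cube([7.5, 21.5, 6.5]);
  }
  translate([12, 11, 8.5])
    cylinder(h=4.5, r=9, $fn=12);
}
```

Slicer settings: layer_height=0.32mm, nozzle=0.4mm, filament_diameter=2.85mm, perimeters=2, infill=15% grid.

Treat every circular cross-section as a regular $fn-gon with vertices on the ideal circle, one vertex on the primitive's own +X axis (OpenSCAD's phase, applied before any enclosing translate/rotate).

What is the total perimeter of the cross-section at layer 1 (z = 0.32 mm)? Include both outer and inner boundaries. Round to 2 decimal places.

At z = 0.32 mm: the r=6.5 cylinder gives a regular 12-gon of circumradius 6.5 (constant along its height) (perimeter = 2·12·6.500·sin(180°/12) = 40.38 mm); the cube at (15, 2) does not reach this height (z outside [5.5, 12]); Subtracting the remaining from the first: none of the subtracted shapes is present at this height, so the r=6.5 cylinder is unchanged — boundary = 40.38 mm; the cylinder at (12, 11) does not reach this height (z outside [8.5, 13]); Taking the first minus the rest: none of the subtracted shapes is present at this height, so the result so far is unchanged — boundary = 40.38 mm. Overall, the cross-section is a single solid region. Total boundary length (outer) = 40.38 mm.

40.38 mm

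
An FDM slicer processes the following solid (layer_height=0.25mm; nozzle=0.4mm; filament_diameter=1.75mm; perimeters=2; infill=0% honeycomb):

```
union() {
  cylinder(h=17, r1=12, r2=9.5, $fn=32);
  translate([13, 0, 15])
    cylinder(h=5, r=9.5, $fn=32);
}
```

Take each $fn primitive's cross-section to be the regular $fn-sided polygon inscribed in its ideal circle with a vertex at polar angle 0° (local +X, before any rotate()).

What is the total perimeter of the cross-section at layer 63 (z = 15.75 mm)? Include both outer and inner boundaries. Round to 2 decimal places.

88.79 mm

At z = 15.75 mm: the cone: at t=0.926 of its height the radius interpolates to r₁+(r₂−r₁)t = 9.684, giving a regular 32-gon of that circumradius (perimeter = 2·32·9.684·sin(180°/32) = 60.75 mm); the cylinder at (13, 0): section is a regular 32-gon, circumradius r=9.5 (perimeter = 2·32·9.500·sin(180°/32) = 59.59 mm); Combining (union): the regions partially overlap (shared area 59.38 mm²), so the edge portions inside another operand are dropped and the merged outline is re-measured after clipping — boundary = 88.79 mm. Overall, the cross-section is a single solid region. Total boundary length (outer) = 88.79 mm.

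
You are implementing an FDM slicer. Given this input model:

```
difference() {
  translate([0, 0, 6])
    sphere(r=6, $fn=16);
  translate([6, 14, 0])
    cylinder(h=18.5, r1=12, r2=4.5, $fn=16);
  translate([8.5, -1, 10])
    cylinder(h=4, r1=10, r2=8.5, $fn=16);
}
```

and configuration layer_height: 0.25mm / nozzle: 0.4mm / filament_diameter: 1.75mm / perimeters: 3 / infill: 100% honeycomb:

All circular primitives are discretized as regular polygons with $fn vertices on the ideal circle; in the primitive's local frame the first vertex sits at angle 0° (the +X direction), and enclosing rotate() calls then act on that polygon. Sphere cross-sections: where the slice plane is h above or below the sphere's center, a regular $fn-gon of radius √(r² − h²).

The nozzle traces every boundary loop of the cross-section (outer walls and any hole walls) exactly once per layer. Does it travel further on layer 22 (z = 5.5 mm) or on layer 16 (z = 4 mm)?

Layer 22 (z = 5.5): the r=6 sphere contributes a regular 16-gon of circumradius √(6²−0.5²) = 5.979 (perimeter = 2·16·5.979·sin(180°/16) = 37.33 mm); the cone at (6, 14): at t=0.297 of its height the radius interpolates to r₁+(r₂−r₁)t = 9.770, giving a regular 16-gon of that circumradius (perimeter = 2·16·9.770·sin(180°/16) = 60.99 mm); the cone at (8.5, -1) does not reach this height (z outside [10, 14]); Subtracting the remaining from the first: starting from the r=6 sphere, the cone at (6, 14) partially overlaps it — only the 0.67 mm² overlap (of its 292.24 mm²) is removed, clipping the outline — boundary = 37.33 mm. So its perimeter = 37.33 mm. Layer 16 (z = 4): the sphere: section is a regular 16-gon, circumradius = √(r²−h²) = √(6²−2²) = 5.657 (perimeter = 2·16·5.657·sin(180°/16) = 35.32 mm); the cone at (6, 14) contributes a regular 16-gon of circumradius 10.378 (interpolated between r1=12 and r2=4.5 at t=0.216) (perimeter = 2·16·10.378·sin(180°/16) = 64.79 mm); the cone at (8.5, -1) is absent (z outside [10, 14]); Taking the first minus the rest: starting from the r=6 sphere, the cone at (6, 14) partially overlaps it — only the 1.62 mm² overlap (of its 329.75 mm²) is removed, clipping the outline — boundary = 35.32 mm. So its perimeter = 35.32 mm. Layer 22 is larger (37.33 vs 35.32 mm).

layer 22 (z = 5.5 mm)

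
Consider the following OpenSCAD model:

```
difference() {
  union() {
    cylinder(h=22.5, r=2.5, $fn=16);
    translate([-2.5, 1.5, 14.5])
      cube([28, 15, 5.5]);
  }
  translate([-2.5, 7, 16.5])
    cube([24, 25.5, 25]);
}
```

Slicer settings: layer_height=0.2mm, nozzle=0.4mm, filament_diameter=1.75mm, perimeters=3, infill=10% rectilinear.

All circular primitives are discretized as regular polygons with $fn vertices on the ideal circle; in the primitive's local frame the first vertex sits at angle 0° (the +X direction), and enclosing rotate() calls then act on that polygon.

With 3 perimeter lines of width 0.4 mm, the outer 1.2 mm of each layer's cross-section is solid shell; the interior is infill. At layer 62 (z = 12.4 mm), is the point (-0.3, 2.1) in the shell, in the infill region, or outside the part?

shell

At z = 12.4 mm: the cylinder: section is a regular 16-gon, circumradius r=2.5; the cube at (-2.5, 1.5) does not reach this height (z outside [14.5, 20]); Combining (union): only the r=2.5 cylinder is present, so the union is just that shape — 1 connected region; the cube at (-2.5, 7) is not intersected at this z (z outside [16.5, 41.5]); Subtracting the remaining from the first: none of the subtracted shapes is present at this height, so that combined region is unchanged — 1 connected region. Overall, the cross-section is a single solid region. The nearest boundary edge runs (0.00, 2.50)→(-0.96, 2.31); distance from the point to it = 0.33 mm. The point is inside the cross-section, 0.33 mm from the nearest boundary — within the 1.2 mm shell band (3 × 0.4).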